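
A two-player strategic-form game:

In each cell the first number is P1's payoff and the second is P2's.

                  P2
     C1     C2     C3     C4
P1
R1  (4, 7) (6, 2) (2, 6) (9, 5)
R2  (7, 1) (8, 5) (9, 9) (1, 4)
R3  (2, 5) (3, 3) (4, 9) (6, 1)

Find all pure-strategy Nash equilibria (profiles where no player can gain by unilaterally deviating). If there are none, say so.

(R1, C1): P1 can switch to R2 (4 → 7). Not NE.
(R1, C2): P1 can switch to R2 (6 → 8). Not NE.
(R1, C3): P1 can switch to R2 (2 → 9). Not NE.
(R1, C4): P2 can switch to C1 (5 → 7). Not NE.
(R2, C1): P2 can switch to C2 (1 → 5). Not NE.
(R2, C2): P2 can switch to C3 (5 → 9). Not NE.
(R2, C3): P1 gets 9, best alternative 4; P2 gets 9, best alternative 5. No profitable deviation — NE.
(R2, C4): P1 can switch to R1 (1 → 9). Not NE.
(R3, C1): P1 can switch to R1 (2 → 4). Not NE.
(The remaining 3 profiles each have a profitable deviation by the same check.)

The unique pure-strategy Nash equilibrium is (R2, C3).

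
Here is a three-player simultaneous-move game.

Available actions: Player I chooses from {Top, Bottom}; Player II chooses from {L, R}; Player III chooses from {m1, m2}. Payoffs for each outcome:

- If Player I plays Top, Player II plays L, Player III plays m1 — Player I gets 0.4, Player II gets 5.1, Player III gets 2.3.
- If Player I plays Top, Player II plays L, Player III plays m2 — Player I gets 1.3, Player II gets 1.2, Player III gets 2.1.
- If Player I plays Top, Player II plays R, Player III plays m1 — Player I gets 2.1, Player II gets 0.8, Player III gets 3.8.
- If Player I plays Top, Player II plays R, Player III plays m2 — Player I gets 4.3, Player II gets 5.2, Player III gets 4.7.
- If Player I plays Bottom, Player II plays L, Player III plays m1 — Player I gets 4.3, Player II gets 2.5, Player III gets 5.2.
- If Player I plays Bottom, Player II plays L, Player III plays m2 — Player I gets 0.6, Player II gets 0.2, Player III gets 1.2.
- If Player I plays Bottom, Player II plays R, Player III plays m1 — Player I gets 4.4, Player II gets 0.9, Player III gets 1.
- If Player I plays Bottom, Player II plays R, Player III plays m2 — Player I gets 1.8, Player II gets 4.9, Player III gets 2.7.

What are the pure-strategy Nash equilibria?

Player I against (L, m1): payoffs 0.4, 4.3 → best response Bottom.
Player I against (L, m2): payoffs 1.3, 0.6 → best response Top.
Player I against (R, m1): payoffs 2.1, 4.4 → best response Bottom.
Player I against (R, m2): payoffs 4.3, 1.8 → best response Top.
Player II against (Top, m1): payoffs 5.1, 0.8 → best response L.
Player II against (Top, m2): payoffs 1.2, 5.2 → best response R.
Player II against (Bottom, m1): payoffs 2.5, 0.9 → best response L.
Player II against (Bottom, m2): payoffs 0.2, 4.9 → best response R.
Player III against (Top, L): payoffs 2.3, 2.1 → best response m1.
Player III against (Top, R): payoffs 3.8, 4.7 → best response m2.
Player III against (Bottom, L): payoffs 5.2, 1.2 → best response m1.
Player III against (Bottom, R): payoffs 1, 2.7 → best response m2.
Mutual best responses: (Top, R, m2); (Bottom, L, m1).

(Top, R, m2) and (Bottom, L, m1)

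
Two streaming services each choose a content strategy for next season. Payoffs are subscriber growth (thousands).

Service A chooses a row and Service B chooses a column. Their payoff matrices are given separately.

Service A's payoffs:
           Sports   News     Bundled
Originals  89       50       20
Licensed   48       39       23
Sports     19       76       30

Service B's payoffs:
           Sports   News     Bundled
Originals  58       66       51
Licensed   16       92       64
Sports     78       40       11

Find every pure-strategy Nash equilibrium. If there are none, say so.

There is no pure-strategy Nash equilibrium.

Service A against Sports: payoffs 89, 48, 19 → best response Originals.
Service A against News: payoffs 50, 39, 76 → best response Sports.
Service A against Bundled: payoffs 20, 23, 30 → best response Sports.
Service B against Originals: payoffs 58, 66, 51 → best response News.
Service B against Licensed: payoffs 16, 92, 64 → best response News.
Service B against Sports: payoffs 78, 40, 11 → best response Sports.
No profile is a mutual best response for all players.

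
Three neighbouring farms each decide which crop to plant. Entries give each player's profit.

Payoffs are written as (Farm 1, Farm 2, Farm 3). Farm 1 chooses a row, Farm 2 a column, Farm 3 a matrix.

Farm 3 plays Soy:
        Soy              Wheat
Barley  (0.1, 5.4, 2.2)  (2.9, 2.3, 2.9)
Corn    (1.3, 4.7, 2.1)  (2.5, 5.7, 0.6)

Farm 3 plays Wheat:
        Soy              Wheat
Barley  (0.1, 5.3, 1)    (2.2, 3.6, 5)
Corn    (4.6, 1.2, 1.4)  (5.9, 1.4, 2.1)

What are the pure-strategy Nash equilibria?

(Corn, Wheat, Wheat)

For each player, find the best response to each opponent profile; mutual best responses are the pure NE.
Farm 1 against (Soy, Soy): payoffs 0.1, 1.3 → best response Corn.
Farm 1 against (Soy, Wheat): payoffs 0.1, 4.6 → best response Corn.
Farm 1 against (Wheat, Soy): payoffs 2.9, 2.5 → best response Barley.
Farm 1 against (Wheat, Wheat): payoffs 2.2, 5.9 → best response Corn.
Farm 2 against (Barley, Soy): payoffs 5.4, 2.3 → best response Soy.
Farm 2 against (Barley, Wheat): payoffs 5.3, 3.6 → best response Soy.
Farm 2 against (Corn, Soy): payoffs 4.7, 5.7 → best response Wheat.
Farm 2 against (Corn, Wheat): payoffs 1.2, 1.4 → best response Wheat.
Farm 3 against (Barley, Soy): payoffs 2.2, 1 → best response Soy.
Farm 3 against (Barley, Wheat): payoffs 2.9, 5 → best response Wheat.
Farm 3 against (Corn, Soy): payoffs 2.1, 1.4 → best response Soy.
Farm 3 against (Corn, Wheat): payoffs 0.6, 2.1 → best response Wheat.
Mutual best responses: (Corn, Wheat, Wheat).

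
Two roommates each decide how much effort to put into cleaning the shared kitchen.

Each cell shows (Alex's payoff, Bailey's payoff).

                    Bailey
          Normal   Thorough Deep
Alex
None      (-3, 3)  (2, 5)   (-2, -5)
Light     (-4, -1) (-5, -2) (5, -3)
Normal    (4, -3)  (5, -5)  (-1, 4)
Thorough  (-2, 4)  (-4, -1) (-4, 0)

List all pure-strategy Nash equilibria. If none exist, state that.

(None, Normal): Alex can switch to Normal (-3 → 4). Not NE.
(None, Thorough): Alex can switch to Normal (2 → 5). Not NE.
(None, Deep): Alex can switch to Light (-2 → 5). Not NE.
(Light, Normal): Alex can switch to None (-4 → -3). Not NE.
(Light, Thorough): Alex can switch to None (-5 → 2). Not NE.
(Light, Deep): Bailey can switch to Normal (-3 → -1). Not NE.
(Normal, Normal): Bailey can switch to Deep (-3 → 4). Not NE.
(Normal, Thorough): Bailey can switch to Normal (-5 → -3). Not NE.
(The remaining 4 profiles each have a profitable deviation by the same check.)

No pure-strategy Nash equilibrium.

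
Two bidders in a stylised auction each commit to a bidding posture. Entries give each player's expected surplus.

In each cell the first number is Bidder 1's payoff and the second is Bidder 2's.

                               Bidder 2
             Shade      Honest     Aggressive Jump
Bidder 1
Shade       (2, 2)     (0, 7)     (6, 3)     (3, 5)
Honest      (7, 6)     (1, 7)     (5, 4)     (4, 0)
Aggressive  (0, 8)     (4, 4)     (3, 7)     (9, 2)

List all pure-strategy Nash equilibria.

Bidder 1 against Shade: payoffs 2, 7, 0 → best response Honest.
Bidder 1 against Honest: payoffs 0, 1, 4 → best response Aggressive.
Bidder 1 against Aggressive: payoffs 6, 5, 3 → best response Shade.
Bidder 1 against Jump: payoffs 3, 4, 9 → best response Aggressive.
Bidder 2 against Shade: payoffs 2, 7, 3, 5 → best response Honest.
Bidder 2 against Honest: payoffs 6, 7, 4, 0 → best response Honest.
Bidder 2 against Aggressive: payoffs 8, 4, 7, 2 → best response Shade.
No profile is a mutual best response for all players.

none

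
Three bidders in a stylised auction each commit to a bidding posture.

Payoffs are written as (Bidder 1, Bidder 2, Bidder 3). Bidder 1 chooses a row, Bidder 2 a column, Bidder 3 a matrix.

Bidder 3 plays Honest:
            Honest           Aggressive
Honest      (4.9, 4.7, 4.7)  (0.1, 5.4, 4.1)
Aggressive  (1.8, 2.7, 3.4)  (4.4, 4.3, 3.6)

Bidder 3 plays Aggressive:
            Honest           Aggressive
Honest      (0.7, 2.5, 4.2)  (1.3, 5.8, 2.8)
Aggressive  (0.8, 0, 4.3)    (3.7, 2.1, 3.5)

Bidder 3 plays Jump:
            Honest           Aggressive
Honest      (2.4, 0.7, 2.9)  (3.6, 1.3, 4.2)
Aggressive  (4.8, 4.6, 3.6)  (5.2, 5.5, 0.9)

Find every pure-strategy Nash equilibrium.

Pure NE: (Aggressive, Aggressive, Honest)

Bidder 1 against (Honest, Honest): payoffs 4.9, 1.8 → best response Honest.
Bidder 1 against (Honest, Aggressive): payoffs 0.7, 0.8 → best response Aggressive.
Bidder 1 against (Honest, Jump): payoffs 2.4, 4.8 → best response Aggressive.
Bidder 1 against (Aggressive, Honest): payoffs 0.1, 4.4 → best response Aggressive.
Bidder 1 against (Aggressive, Aggressive): payoffs 1.3, 3.7 → best response Aggressive.
Bidder 1 against (Aggressive, Jump): payoffs 3.6, 5.2 → best response Aggressive.
Bidder 2 against (Honest, Honest): payoffs 4.7, 5.4 → best response Aggressive.
Bidder 2 against (Honest, Aggressive): payoffs 2.5, 5.8 → best response Aggressive.
Bidder 2 against (Honest, Jump): payoffs 0.7, 1.3 → best response Aggressive.
Bidder 2 against (Aggressive, Honest): payoffs 2.7, 4.3 → best response Aggressive.
Bidder 2 against (Aggressive, Aggressive): payoffs 0, 2.1 → best response Aggressive.
Bidder 2 against (Aggressive, Jump): payoffs 4.6, 5.5 → best response Aggressive.
Bidder 3 against (Honest, Honest): payoffs 4.7, 4.2, 2.9 → best response Honest.
Bidder 3 against (Honest, Aggressive): payoffs 4.1, 2.8, 4.2 → best response Jump.
Bidder 3 against (Aggressive, Honest): payoffs 3.4, 4.3, 3.6 → best response Aggressive.
Bidder 3 against (Aggressive, Aggressive): payoffs 3.6, 3.5, 0.9 → best response Honest.
Mutual best responses: (Aggressive, Aggressive, Honest).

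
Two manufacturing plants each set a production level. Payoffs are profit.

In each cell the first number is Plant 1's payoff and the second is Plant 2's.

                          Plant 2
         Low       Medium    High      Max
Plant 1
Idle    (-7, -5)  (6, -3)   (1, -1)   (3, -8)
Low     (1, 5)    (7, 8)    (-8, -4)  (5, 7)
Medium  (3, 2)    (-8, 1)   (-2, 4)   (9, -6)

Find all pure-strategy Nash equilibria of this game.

For each strategy profile, look for a profitable unilateral deviation.
(Idle, Low): Plant 1 can switch to Low (-7 → 1). Not NE.
(Idle, Medium): Plant 1 can switch to Low (6 → 7). Not NE.
(Idle, High): Plant 1 gets 1, best alternative -2; Plant 2 gets -1, best alternative -3. No profitable deviation — NE.
(Idle, Max): Plant 1 can switch to Low (3 → 5). Not NE.
(Low, Low): Plant 1 can switch to Medium (1 → 3). Not NE.
(Low, Medium): Plant 1 gets 7, best alternative 6; Plant 2 gets 8, best alternative 7. No profitable deviation — NE.
(Low, High): Plant 1 can switch to Idle (-8 → 1). Not NE.
(Low, Max): Plant 1 can switch to Medium (5 → 9). Not NE.
(The remaining 4 profiles each have a profitable deviation by the same check.)

(Idle, High), (Low, Medium)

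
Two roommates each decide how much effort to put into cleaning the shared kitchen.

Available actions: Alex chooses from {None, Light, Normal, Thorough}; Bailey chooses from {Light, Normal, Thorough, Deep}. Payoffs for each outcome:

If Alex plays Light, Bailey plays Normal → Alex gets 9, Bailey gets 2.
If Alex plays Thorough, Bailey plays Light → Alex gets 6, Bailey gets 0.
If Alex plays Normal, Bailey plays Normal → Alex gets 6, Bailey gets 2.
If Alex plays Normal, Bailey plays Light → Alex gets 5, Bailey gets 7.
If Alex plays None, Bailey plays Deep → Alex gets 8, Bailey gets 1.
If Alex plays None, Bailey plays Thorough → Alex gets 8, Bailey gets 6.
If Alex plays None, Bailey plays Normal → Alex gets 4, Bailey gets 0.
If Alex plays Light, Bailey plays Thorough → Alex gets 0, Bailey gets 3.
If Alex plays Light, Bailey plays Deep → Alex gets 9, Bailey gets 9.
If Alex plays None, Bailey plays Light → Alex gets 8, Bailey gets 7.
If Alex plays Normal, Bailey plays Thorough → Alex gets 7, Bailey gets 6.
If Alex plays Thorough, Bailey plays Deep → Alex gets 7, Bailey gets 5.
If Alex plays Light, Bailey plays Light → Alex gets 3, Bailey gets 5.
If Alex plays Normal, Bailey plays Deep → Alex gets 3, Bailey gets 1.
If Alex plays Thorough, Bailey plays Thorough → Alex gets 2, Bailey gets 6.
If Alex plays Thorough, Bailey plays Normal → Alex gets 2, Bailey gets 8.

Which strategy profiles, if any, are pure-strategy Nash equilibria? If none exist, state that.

For each player, find the best response to each opponent profile; mutual best responses are the pure NE.
Alex against Light: payoffs 8, 3, 5, 6 → best response None.
Alex against Normal: payoffs 4, 9, 6, 2 → best response Light.
Alex against Thorough: payoffs 8, 0, 7, 2 → best response None.
Alex against Deep: payoffs 8, 9, 3, 7 → best response Light.
Bailey against None: payoffs 7, 0, 6, 1 → best response Light.
Bailey against Light: payoffs 5, 2, 3, 9 → best response Deep.
Bailey against Normal: payoffs 7, 2, 6, 1 → best response Light.
Bailey against Thorough: payoffs 0, 8, 6, 5 → best response Normal.
Mutual best responses: (None, Light); (Light, Deep).

Pure-strategy Nash equilibria: (None, Light) and (Light, Deep)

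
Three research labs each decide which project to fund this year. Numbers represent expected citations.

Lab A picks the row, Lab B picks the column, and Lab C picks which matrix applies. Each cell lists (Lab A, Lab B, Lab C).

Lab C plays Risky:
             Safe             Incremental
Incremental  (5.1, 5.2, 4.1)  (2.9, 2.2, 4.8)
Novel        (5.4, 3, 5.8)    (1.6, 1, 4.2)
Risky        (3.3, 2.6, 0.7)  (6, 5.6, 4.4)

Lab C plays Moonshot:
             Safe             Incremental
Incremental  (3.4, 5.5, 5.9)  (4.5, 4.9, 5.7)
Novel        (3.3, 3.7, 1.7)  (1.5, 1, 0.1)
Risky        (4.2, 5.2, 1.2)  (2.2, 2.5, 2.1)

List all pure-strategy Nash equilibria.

(Incremental, Safe, Risky): Lab A can switch to Novel (5.1 → 5.4). Not NE.
(Incremental, Safe, Moonshot): Lab A can switch to Risky (3.4 → 4.2). Not NE.
(Incremental, Incremental, Risky): Lab A can switch to Risky (2.9 → 6). Not NE.
(Incremental, Incremental, Moonshot): Lab B can switch to Safe (4.9 → 5.5). Not NE.
(Novel, Safe, Risky): Lab A gets 5.4, best alternative 5.1; Lab B gets 3, best alternative 1; Lab C gets 5.8, best alternative 1.7. No profitable deviation — NE.
(Novel, Safe, Moonshot): Lab A can switch to Incremental (3.3 → 3.4). Not NE.
(Novel, Incremental, Risky): Lab A can switch to Incremental (1.6 → 2.9). Not NE.
(Novel, Incremental, Moonshot): Lab A can switch to Incremental (1.5 → 4.5). Not NE.
(Risky, Safe, Risky): Lab A can switch to Incremental (3.3 → 5.1). Not NE.
(Risky, Safe, Moonshot): Lab A gets 4.2, best alternative 3.4; Lab B gets 5.2, best alternative 2.5; Lab C gets 1.2, best alternative 0.7. No profitable deviation — NE.
(Risky, Incremental, Risky): Lab A gets 6, best alternative 2.9; Lab B gets 5.6, best alternative 2.6; Lab C gets 4.4, best alternative 2.1. No profitable deviation — NE.
(The remaining 1 profile has a profitable deviation by the same check.)

The pure Nash equilibria are (Novel, Safe, Risky) and (Risky, Safe, Moonshot) and (Risky, Incremental, Risky).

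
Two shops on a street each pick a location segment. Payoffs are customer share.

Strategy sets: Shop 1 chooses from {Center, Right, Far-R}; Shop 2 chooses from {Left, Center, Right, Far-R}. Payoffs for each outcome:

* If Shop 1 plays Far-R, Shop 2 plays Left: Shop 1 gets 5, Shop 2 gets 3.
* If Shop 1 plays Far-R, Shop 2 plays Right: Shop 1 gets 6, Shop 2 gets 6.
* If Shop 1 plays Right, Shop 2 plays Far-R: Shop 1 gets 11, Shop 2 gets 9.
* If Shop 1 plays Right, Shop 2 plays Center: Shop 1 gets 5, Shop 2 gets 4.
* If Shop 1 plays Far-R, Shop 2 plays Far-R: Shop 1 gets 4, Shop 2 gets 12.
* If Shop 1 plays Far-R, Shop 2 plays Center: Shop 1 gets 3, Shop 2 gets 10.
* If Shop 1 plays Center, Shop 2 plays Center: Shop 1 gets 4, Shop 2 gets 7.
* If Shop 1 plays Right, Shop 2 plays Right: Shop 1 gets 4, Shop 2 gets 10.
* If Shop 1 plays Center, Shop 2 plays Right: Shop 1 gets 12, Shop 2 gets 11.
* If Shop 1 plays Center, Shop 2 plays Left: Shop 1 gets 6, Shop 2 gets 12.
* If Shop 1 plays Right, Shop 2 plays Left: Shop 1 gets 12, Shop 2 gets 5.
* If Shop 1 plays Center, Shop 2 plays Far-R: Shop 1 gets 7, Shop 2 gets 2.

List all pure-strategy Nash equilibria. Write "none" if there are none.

For each player, find the best response to each opponent profile; mutual best responses are the pure NE.
Shop 1 against Left: payoffs 6, 12, 5 → best response Right.
Shop 1 against Center: payoffs 4, 5, 3 → best response Right.
Shop 1 against Right: payoffs 12, 4, 6 → best response Center.
Shop 1 against Far-R: payoffs 7, 11, 4 → best response Right.
Shop 2 against Center: payoffs 12, 7, 11, 2 → best response Left.
Shop 2 against Right: payoffs 5, 4, 10, 9 → best response Right.
Shop 2 against Far-R: payoffs 3, 10, 6, 12 → best response Far-R.
No profile is a mutual best response for all players.

No pure-strategy Nash equilibrium.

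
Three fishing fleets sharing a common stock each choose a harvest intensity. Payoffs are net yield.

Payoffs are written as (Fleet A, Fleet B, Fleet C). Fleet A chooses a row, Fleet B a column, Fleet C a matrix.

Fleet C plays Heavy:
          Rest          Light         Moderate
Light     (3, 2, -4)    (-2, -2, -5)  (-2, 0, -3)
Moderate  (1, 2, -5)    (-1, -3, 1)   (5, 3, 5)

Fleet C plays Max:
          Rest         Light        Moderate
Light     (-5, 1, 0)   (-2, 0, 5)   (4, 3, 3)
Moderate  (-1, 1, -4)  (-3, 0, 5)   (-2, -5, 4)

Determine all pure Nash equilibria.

Fleet A against (Rest, Heavy): payoffs 3, 1 → best response Light.
Fleet A against (Rest, Max): payoffs -5, -1 → best response Moderate.
Fleet A against (Light, Heavy): payoffs -2, -1 → best response Moderate.
Fleet A against (Light, Max): payoffs -2, -3 → best response Light.
Fleet A against (Moderate, Heavy): payoffs -2, 5 → best response Moderate.
Fleet A against (Moderate, Max): payoffs 4, -2 → best response Light.
Fleet B against (Light, Heavy): payoffs 2, -2, 0 → best response Rest.
Fleet B against (Light, Max): payoffs 1, 0, 3 → best response Moderate.
Fleet B against (Moderate, Heavy): payoffs 2, -3, 3 → best response Moderate.
Fleet B against (Moderate, Max): payoffs 1, 0, -5 → best response Rest.
Fleet C against (Light, Rest): payoffs -4, 0 → best response Max.
Fleet C against (Light, Light): payoffs -5, 5 → best response Max.
Fleet C against (Light, Moderate): payoffs -3, 3 → best response Max.
Fleet C against (Moderate, Rest): payoffs -5, -4 → best response Max.
Fleet C against (Moderate, Light): payoffs 1, 5 → best response Max.
Fleet C against (Moderate, Moderate): payoffs 5, 4 → best response Heavy.
Mutual best responses: (Light, Moderate, Max); (Moderate, Rest, Max); (Moderate, Moderate, Heavy).

Pure-strategy Nash equilibria: (Light, Moderate, Max); (Moderate, Rest, Max); (Moderate, Moderate, Heavy)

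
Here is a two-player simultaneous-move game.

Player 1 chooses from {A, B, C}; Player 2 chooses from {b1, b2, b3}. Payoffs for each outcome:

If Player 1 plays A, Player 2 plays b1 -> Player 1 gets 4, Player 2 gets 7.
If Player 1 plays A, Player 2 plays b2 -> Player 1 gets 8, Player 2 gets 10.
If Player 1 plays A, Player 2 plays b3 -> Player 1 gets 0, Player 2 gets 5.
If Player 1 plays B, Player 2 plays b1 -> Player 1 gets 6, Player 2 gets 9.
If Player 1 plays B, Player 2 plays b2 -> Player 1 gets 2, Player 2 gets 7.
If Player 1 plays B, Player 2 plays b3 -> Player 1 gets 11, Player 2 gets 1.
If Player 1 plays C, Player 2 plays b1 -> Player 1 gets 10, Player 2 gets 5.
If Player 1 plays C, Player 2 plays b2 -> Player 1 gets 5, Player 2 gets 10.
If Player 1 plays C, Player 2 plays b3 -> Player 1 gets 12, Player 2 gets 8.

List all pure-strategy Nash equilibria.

Player 1 against b1: payoffs 4, 6, 10 → best response C.
Player 1 against b2: payoffs 8, 2, 5 → best response A.
Player 1 against b3: payoffs 0, 11, 12 → best response C.
Player 2 against A: payoffs 7, 10, 5 → best response b2.
Player 2 against B: payoffs 9, 7, 1 → best response b1.
Player 2 against C: payoffs 5, 10, 8 → best response b2.
Mutual best responses: (A, b2).

(A, b2)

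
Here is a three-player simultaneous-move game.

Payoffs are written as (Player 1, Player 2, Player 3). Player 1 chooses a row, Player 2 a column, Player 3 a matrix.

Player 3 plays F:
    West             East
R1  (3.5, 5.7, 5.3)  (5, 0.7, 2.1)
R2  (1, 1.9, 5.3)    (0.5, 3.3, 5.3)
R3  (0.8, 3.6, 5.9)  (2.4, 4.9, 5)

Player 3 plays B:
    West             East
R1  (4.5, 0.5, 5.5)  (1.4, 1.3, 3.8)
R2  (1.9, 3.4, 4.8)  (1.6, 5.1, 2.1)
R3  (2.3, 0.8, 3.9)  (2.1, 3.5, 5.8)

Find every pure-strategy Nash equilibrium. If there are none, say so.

(R3, East, B)

Player 1 against (West, F): payoffs 3.5, 1, 0.8 → best response R1.
Player 1 against (West, B): payoffs 4.5, 1.9, 2.3 → best response R1.
Player 1 against (East, F): payoffs 5, 0.5, 2.4 → best response R1.
Player 1 against (East, B): payoffs 1.4, 1.6, 2.1 → best response R3.
Player 2 against (R1, F): payoffs 5.7, 0.7 → best response West.
Player 2 against (R1, B): payoffs 0.5, 1.3 → best response East.
Player 2 against (R2, F): payoffs 1.9, 3.3 → best response East.
Player 2 against (R2, B): payoffs 3.4, 5.1 → best response East.
Player 2 against (R3, F): payoffs 3.6, 4.9 → best response East.
Player 2 against (R3, B): payoffs 0.8, 3.5 → best response East.
Player 3 against (R1, West): payoffs 5.3, 5.5 → best response B.
Player 3 against (R1, East): payoffs 2.1, 3.8 → best response B.
Player 3 against (R2, West): payoffs 5.3, 4.8 → best response F.
Player 3 against (R2, East): payoffs 5.3, 2.1 → best response F.
Player 3 against (R3, West): payoffs 5.9, 3.9 → best response F.
Player 3 against (R3, East): payoffs 5, 5.8 → best response B.
Mutual best responses: (R3, East, B).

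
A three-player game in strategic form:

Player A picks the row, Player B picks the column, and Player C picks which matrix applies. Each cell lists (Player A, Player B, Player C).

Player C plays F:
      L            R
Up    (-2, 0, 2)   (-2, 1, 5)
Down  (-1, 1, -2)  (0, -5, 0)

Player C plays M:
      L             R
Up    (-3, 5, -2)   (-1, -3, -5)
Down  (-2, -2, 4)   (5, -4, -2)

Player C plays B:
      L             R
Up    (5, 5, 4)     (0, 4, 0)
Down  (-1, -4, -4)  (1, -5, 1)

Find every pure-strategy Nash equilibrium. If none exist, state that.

(Up, L, B) and (Down, L, M)

(Up, L, F): Player A can switch to Down (-2 → -1). Not NE.
(Up, L, M): Player A can switch to Down (-3 → -2). Not NE.
(Up, L, B): Player A gets 5, best alternative -1; Player B gets 5, best alternative 4; Player C gets 4, best alternative 2. No profitable deviation — NE.
(Up, R, F): Player A can switch to Down (-2 → 0). Not NE.
(Up, R, M): Player A can switch to Down (-1 → 5). Not NE.
(Up, R, B): Player A can switch to Down (0 → 1). Not NE.
(Down, L, F): Player C can switch to M (-2 → 4). Not NE.
(Down, L, M): Player A gets -2, best alternative -3; Player B gets -2, best alternative -4; Player C gets 4, best alternative -2. No profitable deviation — NE.
(Down, L, B): Player A can switch to Up (-1 → 5). Not NE.
(Down, R, F): Player B can switch to L (-5 → 1). Not NE.
(Down, R, M): Player B can switch to L (-4 → -2). Not NE.
(Down, R, B): Player B can switch to L (-5 → -4). Not NE.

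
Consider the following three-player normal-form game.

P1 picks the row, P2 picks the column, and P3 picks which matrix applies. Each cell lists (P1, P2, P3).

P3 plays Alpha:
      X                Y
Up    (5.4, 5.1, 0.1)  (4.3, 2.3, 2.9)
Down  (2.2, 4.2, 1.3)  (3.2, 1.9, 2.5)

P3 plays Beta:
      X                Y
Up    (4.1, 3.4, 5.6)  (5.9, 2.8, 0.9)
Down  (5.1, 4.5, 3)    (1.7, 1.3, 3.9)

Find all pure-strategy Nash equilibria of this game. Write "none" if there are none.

For each player, find the best response to each opponent profile; mutual best responses are the pure NE.
P1 against (X, Alpha): payoffs 5.4, 2.2 → best response Up.
P1 against (X, Beta): payoffs 4.1, 5.1 → best response Down.
P1 against (Y, Alpha): payoffs 4.3, 3.2 → best response Up.
P1 against (Y, Beta): payoffs 5.9, 1.7 → best response Up.
P2 against (Up, Alpha): payoffs 5.1, 2.3 → best response X.
P2 against (Up, Beta): payoffs 3.4, 2.8 → best response X.
P2 against (Down, Alpha): payoffs 4.2, 1.9 → best response X.
P2 against (Down, Beta): payoffs 4.5, 1.3 → best response X.
P3 against (Up, X): payoffs 0.1, 5.6 → best response Beta.
P3 against (Up, Y): payoffs 2.9, 0.9 → best response Alpha.
P3 against (Down, X): payoffs 1.3, 3 → best response Beta.
P3 against (Down, Y): payoffs 2.5, 3.9 → best response Beta.
Mutual best responses: (Down, X, Beta).

(Down, X, Beta)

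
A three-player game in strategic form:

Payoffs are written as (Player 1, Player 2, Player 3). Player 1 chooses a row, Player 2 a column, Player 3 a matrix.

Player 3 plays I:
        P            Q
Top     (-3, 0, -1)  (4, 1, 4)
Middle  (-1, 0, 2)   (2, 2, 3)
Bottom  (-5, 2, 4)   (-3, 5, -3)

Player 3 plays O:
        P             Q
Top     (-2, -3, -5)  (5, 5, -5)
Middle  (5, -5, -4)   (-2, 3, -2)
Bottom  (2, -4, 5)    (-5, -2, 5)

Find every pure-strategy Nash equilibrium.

(Top, P, I): Player 1 can switch to Middle (-3 → -1). Not NE.
(Top, P, O): Player 1 can switch to Middle (-2 → 5). Not NE.
(Top, Q, I): Player 1 gets 4, best alternative 2; Player 2 gets 1, best alternative 0; Player 3 gets 4, best alternative -5. No profitable deviation — NE.
(Top, Q, O): Player 3 can switch to I (-5 → 4). Not NE.
(Middle, P, I): Player 2 can switch to Q (0 → 2). Not NE.
(Middle, P, O): Player 2 can switch to Q (-5 → 3). Not NE.
(Middle, Q, I): Player 1 can switch to Top (2 → 4). Not NE.
(Middle, Q, O): Player 1 can switch to Top (-2 → 5). Not NE.
(Bottom, P, I): Player 1 can switch to Top (-5 → -3). Not NE.
(Bottom, P, O): Player 1 can switch to Middle (2 → 5). Not NE.
(Bottom, Q, I): Player 1 can switch to Top (-3 → 4). Not NE.
(Bottom, Q, O): Player 1 can switch to Top (-5 → 5). Not NE.

The unique pure-strategy Nash equilibrium is (Top, Q, I).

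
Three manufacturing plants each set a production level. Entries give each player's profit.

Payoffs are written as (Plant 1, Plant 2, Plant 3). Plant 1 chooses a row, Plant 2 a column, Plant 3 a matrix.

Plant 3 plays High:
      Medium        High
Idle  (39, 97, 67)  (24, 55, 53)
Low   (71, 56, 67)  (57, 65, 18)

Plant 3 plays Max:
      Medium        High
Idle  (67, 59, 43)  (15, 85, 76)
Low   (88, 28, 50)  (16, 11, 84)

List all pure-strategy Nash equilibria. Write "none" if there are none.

There is no pure-strategy Nash equilibrium.

(Idle, Medium, High): Plant 1 can switch to Low (39 → 71). Not NE.
(Idle, Medium, Max): Plant 1 can switch to Low (67 → 88). Not NE.
(Idle, High, High): Plant 1 can switch to Low (24 → 57). Not NE.
(Idle, High, Max): Plant 1 can switch to Low (15 → 16). Not NE.
(Low, Medium, High): Plant 2 can switch to High (56 → 65). Not NE.
(Low, Medium, Max): Plant 3 can switch to High (50 → 67). Not NE.
(Low, High, High): Plant 3 can switch to Max (18 → 84). Not NE.
(Low, High, Max): Plant 2 can switch to Medium (11 → 28). Not NE.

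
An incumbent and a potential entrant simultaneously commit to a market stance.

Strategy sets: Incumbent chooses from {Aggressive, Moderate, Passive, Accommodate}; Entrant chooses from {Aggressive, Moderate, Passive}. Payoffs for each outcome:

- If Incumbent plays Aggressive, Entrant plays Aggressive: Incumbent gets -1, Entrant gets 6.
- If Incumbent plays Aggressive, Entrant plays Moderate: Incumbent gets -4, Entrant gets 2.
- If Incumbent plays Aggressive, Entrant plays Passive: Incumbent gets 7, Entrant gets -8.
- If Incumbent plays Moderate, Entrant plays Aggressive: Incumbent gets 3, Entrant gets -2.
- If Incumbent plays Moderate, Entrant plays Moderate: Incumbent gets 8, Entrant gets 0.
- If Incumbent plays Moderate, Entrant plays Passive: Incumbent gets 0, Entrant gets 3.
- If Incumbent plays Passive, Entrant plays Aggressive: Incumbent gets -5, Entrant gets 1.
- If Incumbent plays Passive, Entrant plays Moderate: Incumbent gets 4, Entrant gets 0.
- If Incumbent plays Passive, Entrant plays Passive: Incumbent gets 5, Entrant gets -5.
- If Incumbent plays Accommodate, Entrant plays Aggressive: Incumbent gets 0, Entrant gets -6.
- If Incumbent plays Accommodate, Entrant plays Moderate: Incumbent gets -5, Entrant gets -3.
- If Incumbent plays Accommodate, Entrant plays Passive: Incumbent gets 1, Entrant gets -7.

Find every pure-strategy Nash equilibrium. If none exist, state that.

No pure-strategy Nash equilibrium.

(Aggressive, Aggressive): Incumbent can switch to Moderate (-1 → 3). Not NE.
(Aggressive, Moderate): Incumbent can switch to Moderate (-4 → 8). Not NE.
(Aggressive, Passive): Entrant can switch to Aggressive (-8 → 6). Not NE.
(Moderate, Aggressive): Entrant can switch to Moderate (-2 → 0). Not NE.
(Moderate, Moderate): Entrant can switch to Passive (0 → 3). Not NE.
(Moderate, Passive): Incumbent can switch to Aggressive (0 → 7). Not NE.
(Passive, Aggressive): Incumbent can switch to Aggressive (-5 → -1). Not NE.
(Passive, Moderate): Incumbent can switch to Moderate (4 → 8). Not NE.
(Passive, Passive): Incumbent can switch to Aggressive (5 → 7). Not NE.
(Accommodate, Aggressive): Incumbent can switch to Moderate (0 → 3). Not NE.
(Accommodate, Moderate): Incumbent can switch to Aggressive (-5 → -4). Not NE.
(Accommodate, Passive): Incumbent can switch to Aggressive (1 → 7). Not NE.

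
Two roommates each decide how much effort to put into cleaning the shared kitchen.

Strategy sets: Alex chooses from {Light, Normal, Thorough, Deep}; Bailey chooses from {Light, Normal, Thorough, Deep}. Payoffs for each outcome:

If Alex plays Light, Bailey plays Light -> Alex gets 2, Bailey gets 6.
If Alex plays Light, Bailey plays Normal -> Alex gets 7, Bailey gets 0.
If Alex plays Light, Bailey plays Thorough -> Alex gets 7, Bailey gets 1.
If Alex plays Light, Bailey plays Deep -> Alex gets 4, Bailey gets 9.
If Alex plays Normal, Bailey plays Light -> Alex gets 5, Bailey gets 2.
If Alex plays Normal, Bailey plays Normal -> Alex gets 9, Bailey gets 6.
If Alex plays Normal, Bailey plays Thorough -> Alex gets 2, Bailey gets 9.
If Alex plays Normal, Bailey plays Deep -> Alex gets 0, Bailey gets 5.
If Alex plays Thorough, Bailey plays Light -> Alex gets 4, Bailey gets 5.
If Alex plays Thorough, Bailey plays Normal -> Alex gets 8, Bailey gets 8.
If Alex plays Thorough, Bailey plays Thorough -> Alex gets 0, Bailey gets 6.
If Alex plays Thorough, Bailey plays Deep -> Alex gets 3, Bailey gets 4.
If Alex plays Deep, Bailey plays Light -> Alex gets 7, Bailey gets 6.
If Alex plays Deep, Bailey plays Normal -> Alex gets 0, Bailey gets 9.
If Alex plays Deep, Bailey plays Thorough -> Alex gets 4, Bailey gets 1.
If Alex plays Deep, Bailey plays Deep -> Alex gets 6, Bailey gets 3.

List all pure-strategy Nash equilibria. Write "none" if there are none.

For each strategy profile, look for a profitable unilateral deviation.
(Light, Light): Alex can switch to Normal (2 → 5). Not NE.
(Light, Normal): Alex can switch to Normal (7 → 9). Not NE.
(Light, Thorough): Bailey can switch to Light (1 → 6). Not NE.
(Light, Deep): Alex can switch to Deep (4 → 6). Not NE.
(Normal, Light): Alex can switch to Deep (5 → 7). Not NE.
(Normal, Normal): Bailey can switch to Thorough (6 → 9). Not NE.
(Normal, Thorough): Alex can switch to Light (2 → 7). Not NE.
(Normal, Deep): Alex can switch to Light (0 → 4). Not NE.
(The remaining 8 profiles each have a profitable deviation by the same check.)

There is no pure-strategy Nash equilibrium.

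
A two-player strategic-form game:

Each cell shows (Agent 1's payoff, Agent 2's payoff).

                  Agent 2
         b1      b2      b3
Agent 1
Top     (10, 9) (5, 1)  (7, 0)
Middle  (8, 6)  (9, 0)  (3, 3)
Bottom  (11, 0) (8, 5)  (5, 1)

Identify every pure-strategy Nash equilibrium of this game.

(Top, b1): Agent 1 can switch to Bottom (10 → 11). Not NE.
(Top, b2): Agent 1 can switch to Middle (5 → 9). Not NE.
(Top, b3): Agent 2 can switch to b1 (0 → 9). Not NE.
(Middle, b1): Agent 1 can switch to Top (8 → 10). Not NE.
(Middle, b2): Agent 2 can switch to b1 (0 → 6). Not NE.
(Middle, b3): Agent 1 can switch to Top (3 → 7). Not NE.
(Bottom, b1): Agent 2 can switch to b2 (0 → 5). Not NE.
(Bottom, b2): Agent 1 can switch to Middle (8 → 9). Not NE.
(Bottom, b3): Agent 1 can switch to Top (5 → 7). Not NE.

This game has no pure Nash equilibrium.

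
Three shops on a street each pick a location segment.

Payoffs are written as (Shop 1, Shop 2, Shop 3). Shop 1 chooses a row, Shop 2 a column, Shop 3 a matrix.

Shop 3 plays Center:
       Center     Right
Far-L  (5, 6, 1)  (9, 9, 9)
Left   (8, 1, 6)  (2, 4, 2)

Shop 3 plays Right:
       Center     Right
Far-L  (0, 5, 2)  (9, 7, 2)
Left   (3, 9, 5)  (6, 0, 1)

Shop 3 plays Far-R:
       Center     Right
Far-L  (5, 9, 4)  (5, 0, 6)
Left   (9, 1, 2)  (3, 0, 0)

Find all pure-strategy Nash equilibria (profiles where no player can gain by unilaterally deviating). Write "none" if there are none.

Shop 1 against (Center, Center): payoffs 5, 8 → best response Left.
Shop 1 against (Center, Right): payoffs 0, 3 → best response Left.
Shop 1 against (Center, Far-R): payoffs 5, 9 → best response Left.
Shop 1 against (Right, Center): payoffs 9, 2 → best response Far-L.
Shop 1 against (Right, Right): payoffs 9, 6 → best response Far-L.
Shop 1 against (Right, Far-R): payoffs 5, 3 → best response Far-L.
Shop 2 against (Far-L, Center): payoffs 6, 9 → best response Right.
Shop 2 against (Far-L, Right): payoffs 5, 7 → best response Right.
Shop 2 against (Far-L, Far-R): payoffs 9, 0 → best response Center.
Shop 2 against (Left, Center): payoffs 1, 4 → best response Right.
Shop 2 against (Left, Right): payoffs 9, 0 → best response Center.
Shop 2 against (Left, Far-R): payoffs 1, 0 → best response Center.
Shop 3 against (Far-L, Center): payoffs 1, 2, 4 → best response Far-R.
Shop 3 against (Far-L, Right): payoffs 9, 2, 6 → best response Center.
Shop 3 against (Left, Center): payoffs 6, 5, 2 → best response Center.
Shop 3 against (Left, Right): payoffs 2, 1, 0 → best response Center.
Mutual best responses: (Far-L, Right, Center).

Pure NE: (Far-L, Right, Center)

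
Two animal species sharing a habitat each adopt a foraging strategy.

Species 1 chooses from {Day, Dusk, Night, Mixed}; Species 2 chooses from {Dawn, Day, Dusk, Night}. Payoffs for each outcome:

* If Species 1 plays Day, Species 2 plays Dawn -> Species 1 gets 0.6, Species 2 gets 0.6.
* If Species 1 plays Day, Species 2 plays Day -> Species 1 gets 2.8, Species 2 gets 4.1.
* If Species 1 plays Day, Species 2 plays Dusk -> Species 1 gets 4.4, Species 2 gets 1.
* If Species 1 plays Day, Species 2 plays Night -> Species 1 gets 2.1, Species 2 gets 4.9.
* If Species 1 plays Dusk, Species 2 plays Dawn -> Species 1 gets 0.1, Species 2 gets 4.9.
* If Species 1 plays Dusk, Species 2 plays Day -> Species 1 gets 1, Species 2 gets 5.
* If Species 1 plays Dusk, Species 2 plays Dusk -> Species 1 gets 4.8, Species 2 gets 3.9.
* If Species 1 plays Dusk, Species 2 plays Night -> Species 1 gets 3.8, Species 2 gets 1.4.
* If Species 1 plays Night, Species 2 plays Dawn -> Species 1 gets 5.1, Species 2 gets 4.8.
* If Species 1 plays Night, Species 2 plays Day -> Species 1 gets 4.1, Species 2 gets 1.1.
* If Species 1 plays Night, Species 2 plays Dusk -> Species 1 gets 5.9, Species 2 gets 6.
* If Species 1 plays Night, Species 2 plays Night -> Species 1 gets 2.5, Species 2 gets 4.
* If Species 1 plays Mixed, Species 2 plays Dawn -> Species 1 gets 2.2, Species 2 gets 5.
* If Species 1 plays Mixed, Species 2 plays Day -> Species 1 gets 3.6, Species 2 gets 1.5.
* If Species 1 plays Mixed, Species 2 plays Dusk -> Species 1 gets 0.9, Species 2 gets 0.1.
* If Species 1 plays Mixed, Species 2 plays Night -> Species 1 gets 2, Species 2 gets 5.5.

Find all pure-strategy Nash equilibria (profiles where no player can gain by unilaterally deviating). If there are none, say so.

Species 1 against Dawn: payoffs 0.6, 0.1, 5.1, 2.2 → best response Night.
Species 1 against Day: payoffs 2.8, 1, 4.1, 3.6 → best response Night.
Species 1 against Dusk: payoffs 4.4, 4.8, 5.9, 0.9 → best response Night.
Species 1 against Night: payoffs 2.1, 3.8, 2.5, 2 → best response Dusk.
Species 2 against Day: payoffs 0.6, 4.1, 1, 4.9 → best response Night.
Species 2 against Dusk: payoffs 4.9, 5, 3.9, 1.4 → best response Day.
Species 2 against Night: payoffs 4.8, 1.1, 6, 4 → best response Dusk.
Species 2 against Mixed: payoffs 5, 1.5, 0.1, 5.5 → best response Night.
Mutual best responses: (Night, Dusk).

Pure NE: (Night, Dusk)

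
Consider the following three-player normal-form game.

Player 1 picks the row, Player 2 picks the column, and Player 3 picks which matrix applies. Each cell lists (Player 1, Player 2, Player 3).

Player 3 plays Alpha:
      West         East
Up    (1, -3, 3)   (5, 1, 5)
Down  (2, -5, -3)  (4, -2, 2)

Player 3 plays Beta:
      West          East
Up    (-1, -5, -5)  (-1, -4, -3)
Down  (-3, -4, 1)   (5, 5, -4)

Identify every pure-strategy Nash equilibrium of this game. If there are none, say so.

Player 1 against (West, Alpha): payoffs 1, 2 → best response Down.
Player 1 against (West, Beta): payoffs -1, -3 → best response Up.
Player 1 against (East, Alpha): payoffs 5, 4 → best response Up.
Player 1 against (East, Beta): payoffs -1, 5 → best response Down.
Player 2 against (Up, Alpha): payoffs -3, 1 → best response East.
Player 2 against (Up, Beta): payoffs -5, -4 → best response East.
Player 2 against (Down, Alpha): payoffs -5, -2 → best response East.
Player 2 against (Down, Beta): payoffs -4, 5 → best response East.
Player 3 against (Up, West): payoffs 3, -5 → best response Alpha.
Player 3 against (Up, East): payoffs 5, -3 → best response Alpha.
Player 3 against (Down, West): payoffs -3, 1 → best response Beta.
Player 3 against (Down, East): payoffs 2, -4 → best response Alpha.
Mutual best responses: (Up, East, Alpha).

(Up, East, Alpha)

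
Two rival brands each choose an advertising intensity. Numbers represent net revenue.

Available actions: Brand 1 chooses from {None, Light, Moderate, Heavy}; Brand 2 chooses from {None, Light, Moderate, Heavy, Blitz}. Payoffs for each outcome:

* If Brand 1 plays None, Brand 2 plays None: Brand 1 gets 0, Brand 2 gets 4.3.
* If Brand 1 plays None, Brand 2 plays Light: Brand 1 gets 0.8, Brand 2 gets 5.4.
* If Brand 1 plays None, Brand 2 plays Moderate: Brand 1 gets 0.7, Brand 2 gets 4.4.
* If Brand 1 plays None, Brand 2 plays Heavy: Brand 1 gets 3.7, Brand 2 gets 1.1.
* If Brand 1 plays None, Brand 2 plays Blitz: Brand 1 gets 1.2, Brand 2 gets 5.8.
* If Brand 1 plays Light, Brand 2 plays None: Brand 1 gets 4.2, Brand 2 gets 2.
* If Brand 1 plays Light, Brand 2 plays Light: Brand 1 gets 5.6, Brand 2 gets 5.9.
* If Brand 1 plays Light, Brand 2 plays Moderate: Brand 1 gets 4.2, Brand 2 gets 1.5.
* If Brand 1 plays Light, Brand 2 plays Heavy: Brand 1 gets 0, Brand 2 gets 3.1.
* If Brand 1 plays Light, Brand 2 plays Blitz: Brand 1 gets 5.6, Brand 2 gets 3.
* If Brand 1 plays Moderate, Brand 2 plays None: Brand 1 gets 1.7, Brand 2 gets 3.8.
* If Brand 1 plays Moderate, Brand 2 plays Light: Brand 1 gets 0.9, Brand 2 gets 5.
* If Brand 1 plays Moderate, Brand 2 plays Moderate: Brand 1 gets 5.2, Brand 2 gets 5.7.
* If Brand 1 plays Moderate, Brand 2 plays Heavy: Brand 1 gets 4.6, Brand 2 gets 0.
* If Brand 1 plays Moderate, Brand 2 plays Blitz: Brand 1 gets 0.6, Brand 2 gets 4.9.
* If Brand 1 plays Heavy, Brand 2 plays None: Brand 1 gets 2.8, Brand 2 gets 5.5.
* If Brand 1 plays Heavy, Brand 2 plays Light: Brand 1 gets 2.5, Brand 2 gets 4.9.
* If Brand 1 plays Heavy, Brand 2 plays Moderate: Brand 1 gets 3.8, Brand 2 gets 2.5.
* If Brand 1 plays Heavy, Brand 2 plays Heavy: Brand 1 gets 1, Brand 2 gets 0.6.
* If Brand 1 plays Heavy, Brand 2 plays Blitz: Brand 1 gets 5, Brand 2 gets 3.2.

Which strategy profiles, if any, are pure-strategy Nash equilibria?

(Light, Light); (Moderate, Moderate)

(None, None): Brand 1 can switch to Light (0 → 4.2). Not NE.
(None, Light): Brand 1 can switch to Light (0.8 → 5.6). Not NE.
(None, Moderate): Brand 1 can switch to Light (0.7 → 4.2). Not NE.
(None, Heavy): Brand 1 can switch to Moderate (3.7 → 4.6). Not NE.
(None, Blitz): Brand 1 can switch to Light (1.2 → 5.6). Not NE.
(Light, None): Brand 2 can switch to Light (2 → 5.9). Not NE.
(Light, Light): Brand 1 gets 5.6, best alternative 2.5; Brand 2 gets 5.9, best alternative 3.1. No profitable deviation — NE.
(Light, Moderate): Brand 1 can switch to Moderate (4.2 → 5.2). Not NE.
(Light, Heavy): Brand 1 can switch to None (0 → 3.7). Not NE.
(Light, Blitz): Brand 2 can switch to Light (3 → 5.9). Not NE.
(Moderate, None): Brand 1 can switch to Light (1.7 → 4.2). Not NE.
(Moderate, Moderate): Brand 1 gets 5.2, best alternative 4.2; Brand 2 gets 5.7, best alternative 5. No profitable deviation — NE.
(The remaining 8 profiles each have a profitable deviation by the same check.)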